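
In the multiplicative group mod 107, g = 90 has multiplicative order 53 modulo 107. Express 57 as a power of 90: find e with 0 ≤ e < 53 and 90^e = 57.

Baby-step giant-step with m = ceil(sqrt(53)) = 8.
Baby table (90^j mod 107 for j=0..7):
  0:1  1:90  2:75  3:9  4:61  5:33  6:81  7:14
Giant step factor: 90^(-8) ≡ 49 (mod 107).
Scan 57·49^i mod 107 for i = 0, 1, …:
  i=0: 57   i=1: 11   i=2: 4   i=3: 89
  i=4: 81
Match at i=4, j=6: e = 4·8 + 6 = 38.

38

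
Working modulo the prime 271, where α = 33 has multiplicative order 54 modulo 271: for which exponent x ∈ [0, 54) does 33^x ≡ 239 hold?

Baby-step giant-step with m = ceil(sqrt(54)) = 8.
Baby table (33^j mod 271 for j=0..7):
  0:1  1:33  2:5  3:165  4:25  5:12  6:125  7:60
Giant step factor: 33^(-8) ≡ 160 (mod 271).
Scan 239·160^i mod 271 for i = 0, 1, …:
  i=0: 239   i=1: 29   i=2: 33
Match at i=2, j=1: x = 2·8 + 1 = 17.

17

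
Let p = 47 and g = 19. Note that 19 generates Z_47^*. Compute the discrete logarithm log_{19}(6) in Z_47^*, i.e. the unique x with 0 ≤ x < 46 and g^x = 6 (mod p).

8

Baby-step giant-step with m = ceil(sqrt(46)) = 7.
Baby table (19^j mod 47 for j=0..6):
  0:1  1:19  2:32  3:44  4:37  5:45  6:9
Giant step factor: 19^(-7) ≡ 11 (mod 47).
Scan 6·11^i mod 47 for i = 0, 1, …:
  i=0: 6   i=1: 19
Match at i=1, j=1: x = 1·7 + 1 = 8.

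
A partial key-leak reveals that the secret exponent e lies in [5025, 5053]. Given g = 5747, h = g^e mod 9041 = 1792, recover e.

5046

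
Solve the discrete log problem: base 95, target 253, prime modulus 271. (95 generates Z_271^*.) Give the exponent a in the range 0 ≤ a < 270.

Baby-step giant-step with m = ceil(sqrt(270)) = 17.
Baby table (95^j mod 271 for j=0..16):
  0:1  1:95  2:82  3:202  4:220  5:33  6:154  7:267
  8:162  9:214  10:5  11:204  12:139  13:197  14:16  15:165
  16:228
Giant step factor: 95^(-17) ≡ 149 (mod 271).
Scan 253·149^i mod 271 for i = 0, 1, …:
  i=0: 253   i=1: 28   i=2: 107   i=3: 225
  i=4: 192   i=5: 153   i=6: 33
Match at i=6, j=5: a = 6·17 + 5 = 107.

107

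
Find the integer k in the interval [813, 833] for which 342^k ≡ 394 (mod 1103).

Compute 342^813 mod 1103 = 42, then multiply by 342 repeatedly:
  342^813=42  342^814=25  342^815=829  342^816=47  342^817=632
  342^818=1059  342^819=394
Found 394 at exponent 819.

819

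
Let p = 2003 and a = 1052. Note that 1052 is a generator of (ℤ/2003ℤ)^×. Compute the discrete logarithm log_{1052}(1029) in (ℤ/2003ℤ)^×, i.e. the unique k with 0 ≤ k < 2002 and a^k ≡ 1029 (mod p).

715

Baby-step giant-step with m = ceil(sqrt(2002)) = 45.
Baby table (1052^j mod 2003 for j=0..44):
  0:1  1:1052  2:1048  3:846  4:660  5:1282  6:645  7:1526
  8:949  9:854  10:1064  11:1654  12:1404  13:797  14:1190  15:5
  16:1254  17:1234  18:224  19:1297  20:401  21:1222  22:1621  23:739
  24:264  25:1314  26:258  27:1011  28:1982  29:1944  30:25  31:261
  32:161  33:1120  34:476  35:2  36:101  37:93  38:1692  39:1320
  40:561  41:1290  42:1049  43:1898  44:1708
Giant step factor: 1052^(-45) ≡ 1330 (mod 2003).
Scan 1029·1330^i mod 2003 for i = 0, 1, …:
  i=0: 1029   i=1: 521   i=2: 1895   i=3: 576
  i=4: 934   i=5: 360   i=6: 83   i=7: 225
  i=8: 803   i=9: 391     …   i=14: 20
  i=15: 561
Match at i=15, j=40: k = 15·45 + 40 = 715.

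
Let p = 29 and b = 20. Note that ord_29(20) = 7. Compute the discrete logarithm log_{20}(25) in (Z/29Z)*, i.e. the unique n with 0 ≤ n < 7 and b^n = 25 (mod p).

Successive powers of 20 modulo 29:
  20^0=1  20^1=20  20^2=23  20^3=25
So 20^3 ≡ 25 (mod 29), giving n = 3.

3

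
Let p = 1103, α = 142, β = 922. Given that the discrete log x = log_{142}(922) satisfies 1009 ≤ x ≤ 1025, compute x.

1018

Compute 142^1009 mod 1103 = 555, then multiply by 142 repeatedly:
  142^1009=555  142^1010=497  142^1011=1085  142^1012=753  142^1013=1038
  142^1014=697  142^1015=807  142^1016=985  142^1017=892  142^1018=922
Found 922 at exponent 1018.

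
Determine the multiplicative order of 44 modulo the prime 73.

72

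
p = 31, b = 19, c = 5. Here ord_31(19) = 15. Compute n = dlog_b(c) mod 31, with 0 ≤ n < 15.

5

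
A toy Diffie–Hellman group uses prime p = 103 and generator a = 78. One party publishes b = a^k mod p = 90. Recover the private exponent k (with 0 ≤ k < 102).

87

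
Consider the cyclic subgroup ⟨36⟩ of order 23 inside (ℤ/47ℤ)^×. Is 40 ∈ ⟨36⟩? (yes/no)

⟨36⟩ has order 23; its elements mod 47 are {1, 2, 3, 4, 6, 7, 8, 9, 12, 14, 16, 17, 18, 21, 24, 25, 27, 28, 32, 34, 36, 37, 42}.
40 is not in this set.

no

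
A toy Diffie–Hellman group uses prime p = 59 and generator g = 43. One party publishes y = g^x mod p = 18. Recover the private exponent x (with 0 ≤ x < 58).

47

Baby-step giant-step with m = ceil(sqrt(58)) = 8.
Baby table (43^j mod 59 for j=0..7):
  0:1  1:43  2:20  3:34  4:46  5:31  6:35  7:30
Giant step factor: 43^(-8) ≡ 22 (mod 59).
Scan 18·22^i mod 59 for i = 0, 1, …:
  i=0: 18   i=1: 42   i=2: 39   i=3: 32
  i=4: 55   i=5: 30
Match at i=5, j=7: x = 5·8 + 7 = 47.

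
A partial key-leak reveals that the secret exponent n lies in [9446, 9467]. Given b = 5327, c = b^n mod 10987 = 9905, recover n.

9467

Compute 5327^9446 mod 10987 = 8795, then multiply by 5327 repeatedly:
  5327^9446=8795  5327^9447=2397  5327^9448=1925  5327^9449=3604  5327^9450=4219
  5327^9451=6198  5327^9452=811  5327^9453=2306  5327^9454=596  5327^9455=10636
  5327^9456=9000  5327^9457=6719  5327^9458=7454  5327^9459=440  5327^9460=3649
  5327^9461=2220  5327^9462=3928  5327^9463=5208  5327^9464=841  5327^9465=8298
  5327^9466=2745  5327^9467=9905
Found 9905 at exponent 9467.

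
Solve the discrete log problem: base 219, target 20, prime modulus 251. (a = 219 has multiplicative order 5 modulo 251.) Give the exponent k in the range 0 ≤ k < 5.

2

Successive powers of 219 modulo 251:
  219^0=1  219^1=219  219^2=20
So 219^2 ≡ 20 (mod 251), giving k = 2.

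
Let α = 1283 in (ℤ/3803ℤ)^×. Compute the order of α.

1901

The order of 1283 must divide p − 1 = 3802 = 2 · 1901.
Divisors: 1, 2, 1901, 3802.
Check each in increasing order: 1283^1 ≡ 1283;  1283^2 ≡ 3193;  1283^1901 ≡ 1.
Smallest exponent giving 1 is 1901.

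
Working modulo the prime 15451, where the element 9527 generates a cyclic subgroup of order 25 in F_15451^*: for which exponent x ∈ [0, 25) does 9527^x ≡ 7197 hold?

Successive powers of 9527 modulo 15451:
  9527^0=1  9527^1=9527  9527^2=4555  9527^3=9077  9527^4=12783  9527^5=14310
  9527^6=7197
So 9527^6 ≡ 7197 (mod 15451), giving x = 6.

6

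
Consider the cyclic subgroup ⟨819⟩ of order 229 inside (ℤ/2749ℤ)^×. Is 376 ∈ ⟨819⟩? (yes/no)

376 ∈ ⟨819⟩ iff 376^229 ≡ 1 (mod 2749), since |⟨819⟩| = 229.
376^229 mod 2749 = 1.
Since 1 = 1, 376 lies in the subgroup.

yes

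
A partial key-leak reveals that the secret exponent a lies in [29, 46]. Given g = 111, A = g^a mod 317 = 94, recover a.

Compute 111^29 mod 317 = 285, then multiply by 111 repeatedly:
  111^29=285  111^30=252  111^31=76  111^32=194  111^33=295
  111^34=94
Found 94 at exponent 34.

34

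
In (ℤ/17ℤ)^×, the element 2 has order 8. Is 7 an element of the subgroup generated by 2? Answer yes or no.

no

7 ∈ ⟨2⟩ iff 7^8 ≡ 1 (mod 17), since |⟨2⟩| = 8.
7^8 mod 17 = 16.
Since 16 ≠ 1, 7 does not lie in the subgroup.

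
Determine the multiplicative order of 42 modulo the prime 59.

58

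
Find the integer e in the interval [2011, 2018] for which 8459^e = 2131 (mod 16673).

Compute 8459^2011 mod 16673 = 8671, then multiply by 8459 repeatedly:
  8459^2011=8671  8459^2012=3462  8459^2013=7270  8459^2014=6906  8459^2015=12335
  8459^2016=2131
Found 2131 at exponent 2016.

2016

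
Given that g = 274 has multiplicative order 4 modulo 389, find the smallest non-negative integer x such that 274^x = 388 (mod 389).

Successive powers of 274 modulo 389:
  274^0=1  274^1=274  274^2=388
So 274^2 ≡ 388 (mod 389), giving x = 2.

2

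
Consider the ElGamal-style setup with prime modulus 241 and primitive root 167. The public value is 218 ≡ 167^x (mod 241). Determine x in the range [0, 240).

Baby-step giant-step with m = ceil(sqrt(240)) = 16.
Baby table (167^j mod 241 for j=0..15):
  0:1  1:167  2:174  3:138  4:151  5:153  6:5  7:112
  8:147  9:208  10:32  11:42  12:25  13:78  14:12  15:76
Giant step factor: 167^(-16) ≡ 119 (mod 241).
Scan 218·119^i mod 241 for i = 0, 1, …:
  i=0: 218   i=1: 155   i=2: 129   i=3: 168
  i=4: 230   i=5: 137   i=6: 156   i=7: 7
  i=8: 110   i=9: 76
Match at i=9, j=15: x = 9·16 + 15 = 159.

159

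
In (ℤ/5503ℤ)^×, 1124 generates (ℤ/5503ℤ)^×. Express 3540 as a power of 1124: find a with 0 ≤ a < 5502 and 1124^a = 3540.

4997

Baby-step giant-step with m = ceil(sqrt(5502)) = 75.
Baby table (1124^j mod 5503 for j=0..74):
  0:1  1:1124  2:3189  3:1983  4:177  5:840  6:3147  7:4302
  8:3814  9:99  10:1216  11:2040  12:3712  13:1014  14:615  15:3385
  16:2167  17:3382  18:4298  19:4821  20:3852  21:4290  22:1332  23:352
  24:4935  25:5419  26:4638  27:1771  28:4021  29:1641  30:979  31:5299
  32:1830  33:4301  34:2690  35:2413  36:4736  37:1863  38:2872  39:3370
  40:1816  41:5074  42:2068  43:2166  44:2258  45:1109  46:2838  47:3675
  48:3450  49:3688  50:1553  51:1121  52:5320  53:3422  54:5234  55:309
  56:627  57:364  58:1914  59:5166  60:919  61:3895  62:3095  63:884
  64:3076  65:1540  66:3018  67:2384  68:5158  69:2933  70:395  71:3740
  72:4971  73:1859  74:3879
Giant step factor: 1124^(-75) ≡ 2422 (mod 5503).
Scan 3540·2422^i mod 5503 for i = 0, 1, …:
  i=0: 3540   i=1: 206   i=2: 3662   i=3: 4031
  i=4: 760   i=5: 2718   i=6: 1408   i=7: 3819
  i=8: 4578   i=9: 4874     …   i=65: 4757
  i=66: 3675
Match at i=66, j=47: a = 66·75 + 47 = 4997.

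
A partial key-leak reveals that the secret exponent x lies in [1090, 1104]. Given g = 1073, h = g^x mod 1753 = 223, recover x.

1101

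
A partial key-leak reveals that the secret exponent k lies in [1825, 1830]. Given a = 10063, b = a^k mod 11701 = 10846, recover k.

1830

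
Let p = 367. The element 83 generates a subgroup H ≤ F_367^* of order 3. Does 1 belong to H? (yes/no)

⟨83⟩ has order 3; its elements mod 367 are {1, 83, 283}.
1 is in this set.

yes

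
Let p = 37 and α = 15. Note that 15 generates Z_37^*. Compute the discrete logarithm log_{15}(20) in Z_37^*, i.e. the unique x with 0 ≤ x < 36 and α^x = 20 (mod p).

13

Successive powers of 15 modulo 37:
  15^0=1  15^1=15  15^2=3  15^3=8  15^4=9  15^5=24
  15^6=27  15^7=35  15^8=7  15^9=31  15^10=21  15^11=19
  15^12=26  15^13=20
So 15^13 ≡ 20 (mod 37), giving x = 13.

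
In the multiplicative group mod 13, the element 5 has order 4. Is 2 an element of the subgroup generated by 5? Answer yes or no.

no

2 ∈ ⟨5⟩ iff 2^4 ≡ 1 (mod 13), since |⟨5⟩| = 4.
2^4 mod 13 = 3.
Since 3 ≠ 1, 2 does not lie in the subgroup.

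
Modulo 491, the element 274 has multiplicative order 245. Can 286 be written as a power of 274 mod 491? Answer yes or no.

286 ∈ ⟨274⟩ iff 286^245 ≡ 1 (mod 491), since |⟨274⟩| = 245.
286^245 mod 491 = 490.
Since 490 ≠ 1, 286 does not lie in the subgroup.

no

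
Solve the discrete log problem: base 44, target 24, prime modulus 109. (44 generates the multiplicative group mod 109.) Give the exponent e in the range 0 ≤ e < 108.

Baby-step giant-step with m = ceil(sqrt(108)) = 11.
Baby table (44^j mod 109 for j=0..10):
  0:1  1:44  2:83  3:55  4:22  5:96  6:82  7:11
  8:48  9:41  10:60
Giant step factor: 44^(-11) ≡ 50 (mod 109).
Scan 24·50^i mod 109 for i = 0, 1, …:
  i=0: 24   i=1: 1
Match at i=1, j=0: e = 1·11 + 0 = 11.

11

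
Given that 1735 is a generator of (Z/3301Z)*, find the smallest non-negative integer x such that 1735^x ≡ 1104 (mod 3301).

1704

Baby-step giant-step with m = ceil(sqrt(3300)) = 58.
Baby table (1735^j mod 3301 for j=0..57):
  0:1  1:1735  2:3014  3:506  4:3145  5:22  6:1859  7:288
  8:1229  9:3170  10:484  11:1286  12:3035  13:630  14:419  15:745
  16:1884  17:750  18:656  19:2616  20:3186  21:1836  22:3296  23:1228
  24:1435  25:771  26:780  27:3191  28:608  29:1861  30:457  31:655
  32:881  33:172  34:1330  35:151  36:1206  37:2877  38:483  39:2852
  40:21  41:124  42:575  43:723  44:25  45:462  46:2728  47:2747
  48:2702  49:550  50:261  51:598  52:1016  53:26  54:2197  55:2441
  56:3253  57:2546
Giant step factor: 1735^(-58) ≡ 756 (mod 3301).
Scan 1104·756^i mod 3301 for i = 0, 1, …:
  i=0: 1104   i=1: 2772   i=2: 2798   i=3: 2648
  i=4: 1482   i=5: 1353   i=6: 2859   i=7: 2550
  i=8: 16   i=9: 2193     …   i=28: 441
  i=29: 3296
Match at i=29, j=22: x = 29·58 + 22 = 1704.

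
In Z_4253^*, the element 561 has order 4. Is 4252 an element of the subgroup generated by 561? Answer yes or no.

⟨561⟩ has order 4; its elements mod 4253 are {1, 561, 3692, 4252}.
4252 is in this set.

yes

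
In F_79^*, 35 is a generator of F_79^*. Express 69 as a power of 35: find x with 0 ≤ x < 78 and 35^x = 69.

45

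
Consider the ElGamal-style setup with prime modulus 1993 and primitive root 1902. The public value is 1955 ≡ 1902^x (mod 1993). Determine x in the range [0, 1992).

1240

Baby-step giant-step with m = ceil(sqrt(1992)) = 45.
Baby table (1902^j mod 1993 for j=0..44):
  0:1  1:1902  2:309  3:1776  4:1810  5:709  6:1250  7:1844
  8:1601  9:1791  10:445  11:1358  12:1981  13:1092  14:278  15:611
  16:203  17:1457  18:944  19:1788  20:718  21:431  22:639  23:1641
  24:144  25:847  26:650  27:640  28:1550  29:453  30:630  31:467
  32:1349  33:807  34:304  35:238  36:265  37:1794  38:172  39:292
  40:1330  41:543  42:412  43:375  44:1749
Giant step factor: 1902^(-45) ≡ 383 (mod 1993).
Scan 1955·383^i mod 1993 for i = 0, 1, …:
  i=0: 1955   i=1: 1390   i=2: 239   i=3: 1852
  i=4: 1801   i=5: 205   i=6: 788   i=7: 861
  i=8: 918   i=9: 826     …   i=26: 840
  i=27: 847
Match at i=27, j=25: x = 27·45 + 25 = 1240.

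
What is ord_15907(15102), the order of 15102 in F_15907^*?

The order of 15102 must divide p − 1 = 15906 = 2 · 3 · 11 · 241.
Divisors: 1, 2, 3, 6, 11, 22, 33, 66, 241, 482, 723, 1446, 2651, 5302, 7953, 15906.
Check each in increasing order: 15102^1 ≡ 15102;  15102^2 ≡ 11745;  15102^3 ≡ 9940;  15102^6 ≡ 5223;  15102^11 ≡ 9229;  15102^22 ≡ 8363;  15102^33 ≡ 1363;  15102^66 ≡ 12557;  15102^241 ≡ 3858;  15102^482 ≡ 11119;  15102^723 ≡ 11830;  15102^1446 ≡ 15021;  15102^2651 ≡ 12210;  15102^5302 ≡ 3696;  15102^7953 ≡ 1.
Smallest exponent giving 1 is 7953.

7953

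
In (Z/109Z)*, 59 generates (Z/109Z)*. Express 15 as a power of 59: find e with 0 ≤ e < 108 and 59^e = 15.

28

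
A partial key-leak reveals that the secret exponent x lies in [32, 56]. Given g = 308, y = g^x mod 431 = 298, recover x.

40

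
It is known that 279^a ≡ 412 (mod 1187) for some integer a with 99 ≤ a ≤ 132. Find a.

Compute 279^99 mod 1187 = 858, then multiply by 279 repeatedly:
  279^99=858  279^100=795  279^101=1023  279^102=537  279^103=261
  279^104=412
Found 412 at exponent 104.

104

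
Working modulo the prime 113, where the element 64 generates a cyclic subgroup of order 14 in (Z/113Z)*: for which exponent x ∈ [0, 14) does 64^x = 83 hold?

13

Successive powers of 64 modulo 113:
  64^0=1  64^1=64  64^2=28  64^3=97  64^4=106  64^5=4
  64^6=30  64^7=112  64^8=49  64^9=85  64^10=16  64^11=7
  64^12=109  64^13=83
So 64^13 ≡ 83 (mod 113), giving x = 13.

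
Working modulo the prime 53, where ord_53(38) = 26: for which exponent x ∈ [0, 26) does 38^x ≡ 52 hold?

Successive powers of 38 modulo 53:
  38^0=1  38^1=38  38^2=13  38^3=17  38^4=10  38^5=9
  38^6=24  38^7=11  38^8=47  38^9=37  38^10=28  38^11=4
  38^12=46  38^13=52
So 38^13 ≡ 52 (mod 53), giving x = 13.

13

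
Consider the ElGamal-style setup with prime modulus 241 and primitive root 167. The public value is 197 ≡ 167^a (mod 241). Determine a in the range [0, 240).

195

Baby-step giant-step with m = ceil(sqrt(240)) = 16.
Baby table (167^j mod 241 for j=0..15):
  0:1  1:167  2:174  3:138  4:151  5:153  6:5  7:112
  8:147  9:208  10:32  11:42  12:25  13:78  14:12  15:76
Giant step factor: 167^(-16) ≡ 119 (mod 241).
Scan 197·119^i mod 241 for i = 0, 1, …:
  i=0: 197   i=1: 66   i=2: 142   i=3: 28
  i=4: 199   i=5: 63   i=6: 26   i=7: 202
  i=8: 179   i=9: 93   i=10: 222   i=11: 149
  i=12: 138
Match at i=12, j=3: a = 12·16 + 3 = 195.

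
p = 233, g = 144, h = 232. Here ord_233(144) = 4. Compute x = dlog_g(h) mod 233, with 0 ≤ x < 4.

2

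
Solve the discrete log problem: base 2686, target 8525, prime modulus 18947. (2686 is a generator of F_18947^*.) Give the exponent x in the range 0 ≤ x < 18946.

Baby-step giant-step with m = ceil(sqrt(18946)) = 138.
Baby table (2686^j mod 18947 for j=0..137):
  0:1  1:2686  2:14736  3:613  4:17076  5:14396  6:15776  7:8844
  8:14393  9:7718  10:2530  11:12554  12:13331  13:16183  14:3120  15:5746
  16:10898  17:17860  18:17103  19:11130  20:15761  21:6448  22:1770  23:17470
  24:11648  25:5031  26:4055  27:16152  28:14589  29:3658  30:10842  31:73
  32:6608  33:14696  34:6855  35:14993  36:8823  37:14828  38:1414  39:8604
  40:13951  41:14167  42:6986  43:6866  44:6645  45:396  46:2624  47:18727
  48:15384  49:16964  50:16716  51:13733  52:15976  53:15528  54:5861  55:16636
  56:7270  57:11810  58:4382  59:3965  60:1776  61:14639  62:5329  63:8709
  64:11776  65:7793  66:14510  67:18828  68:2465  69:8487  70:2841  71:14232
  72:11053  73:17356  74:8596  75:11410  76:9961  77:2082  78:2887  79:5159
  80:6817  81:7660  82:17265  83:10481  84:15671  85:11019  86:1820  87:194
  88:9515  89:16734  90:5240  91:15966  92:7615  93:10077  94:10506  95:7033
  96:479  97:17145  98:10260  99:9422  100:13247  101:17923  102:15798  103:11095
  104:16486  105:2257  106:18209  107:7167  108:410  109:2334  110:16614  111:5019
  112:9717  113:9843  114:7233  115:7163  116:8613  117:231  118:14162  119:12503
  120:8974  121:3580  122:9751  123:6432  124:15635  125:9058  126:1840  127:16020
  128:1083  129:10047  130:5714  131:734  132:1036  133:16434  134:14161  135:9817
  136:13185  137:2967
Giant step factor: 2686^(-138) ≡ 1508 (mod 18947).
Scan 8525·1508^i mod 18947 for i = 0, 1, …:
  i=0: 8525   i=1: 9634   i=2: 14670   i=3: 11211
  i=4: 5464   i=5: 16714   i=6: 5202   i=7: 558
  i=8: 7796   i=9: 9228   i=10: 8726   i=11: 9590
  i=12: 5159
Match at i=12, j=79: x = 12·138 + 79 = 1735.

1735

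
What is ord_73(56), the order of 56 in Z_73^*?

The order of 56 must divide p − 1 = 72 = 2^3 · 3^2.
Divisors: 1, 2, 3, 4, 6, 8, 9, 12, 18, 24, 36, 72.
Check each in increasing order: 56^1 ≡ 56;  56^2 ≡ 70;  56^3 ≡ 51;  56^4 ≡ 9;  56^6 ≡ 46;  56^8 ≡ 8;  56^9 ≡ 10;  56^12 ≡ 72;  56^18 ≡ 27;  56^24 ≡ 1.
Smallest exponent giving 1 is 24.

24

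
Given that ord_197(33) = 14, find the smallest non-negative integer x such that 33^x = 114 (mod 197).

Successive powers of 33 modulo 197:
  33^0=1  33^1=33  33^2=104  33^3=83  33^4=178  33^5=161
  33^6=191  33^7=196  33^8=164  33^9=93  33^10=114
So 33^10 ≡ 114 (mod 197), giving x = 10.

10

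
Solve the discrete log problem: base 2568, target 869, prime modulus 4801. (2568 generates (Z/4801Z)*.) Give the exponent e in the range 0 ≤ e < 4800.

3533

Baby-step giant-step with m = ceil(sqrt(4800)) = 70.
Baby table (2568^j mod 4801 for j=0..69):
  0:1  1:2568  2:2851  3:4644  4:108  5:3687  6:644  7:2248
  8:2062  9:4514  10:2338  11:2734  12:1850  13:2611  14:2852  15:2411
  16:2959  17:3530  18:752  19:1134  20:2706  21:1961  22:4400  23:2447
  24:4188  25:544  26:4702  27:221  28:1010  29:1140  30:3711  31:4664
  32:3458  33:3095  34:2305  35:4408  36:3787  37:2991  38:4089  39:765
  40:911  41:1361  42:4721  43:1003  44:2368  45:2958  46:962  47:2702
  48:1291  49:2598  50:3075  51:3756  52:199  53:2126  54:831  55:2364
  56:2288  57:3961  58:3330  59:859  60:2253  61:499  62:4366  63:1553
  64:3274  65:1081  66:1030  67:4490  68:3119  69:1524
Giant step factor: 2568^(-70) ≡ 2662 (mod 4801).
Scan 869·2662^i mod 4801 for i = 0, 1, …:
  i=0: 869   i=1: 3997   i=2: 998   i=3: 1723
  i=4: 1671   i=5: 2476   i=6: 4140   i=7: 2385
  i=8: 1948   i=9: 496     …   i=49: 3289
  i=50: 3095
Match at i=50, j=33: e = 50·70 + 33 = 3533.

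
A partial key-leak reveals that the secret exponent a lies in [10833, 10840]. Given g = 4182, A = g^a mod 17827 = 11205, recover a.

10835

Compute 4182^10833 mod 17827 = 14390, then multiply by 4182 repeatedly:
  4182^10833=14390  4182^10834=12855  4182^10835=11205
Found 11205 at exponent 10835.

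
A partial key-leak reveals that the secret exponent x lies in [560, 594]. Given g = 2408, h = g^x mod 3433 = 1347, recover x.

Compute 2408^560 mod 3433 = 474, then multiply by 2408 repeatedly:
  2408^560=474  2408^561=1636  2408^562=1837  2408^563=1792  2408^564=3288
  2408^565=1006  2408^566=2183  2408^567=741  2408^568=2601  2408^569=1416
  2408^570=759  2408^571=1316  2408^572=269  2408^573=2348  2408^574=3266
  2408^575=2958  2408^576=2822  2408^577=1469  2408^578=1362  2408^579=1181
  2408^580=1324  2408^581=2368  2408^582=3364  2408^583=2065  2408^584=1536
  2408^585=1347
Found 1347 at exponent 585.

585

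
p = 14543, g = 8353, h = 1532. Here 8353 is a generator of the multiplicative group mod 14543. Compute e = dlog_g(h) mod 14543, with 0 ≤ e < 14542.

Baby-step giant-step with m = ceil(sqrt(14542)) = 121.
Baby table (8353^j mod 14543 for j=0..120):
  0:1  1:8353  2:9838  3:8864  4:2579  5:4204  6:9210  7:13203
  8:5090  9:7581  10:3871  11:5374  12:9324  13:5607  14:6811  15:67
  16:7017  17:4711  18:12168  19:12820  20:5351  21:6264  22:12021  23:6541
  24:13465  25:12126  26:11026  27:13902  28:12094  29:5504  30:4489  31:4763
  32:10234  33:848  34:903  35:9485  36:12484  37:5542  38:1957  39:489
  40:12577  41:11592  42:682  43:10433  44:5193  45:9903  46:13718  47:2157
  48:13187  49:2329  50:10146  51:7477  52:7739  53:232  54:3677  55:13708
  56:5885  57:2065  58:947  59:13442  60:9066  61:2897  62:13632  63:10949
  64:10613  65:10804  66:6497  67:9508  68:1001  69:13671  70:2227  71:1634
  72:7468  73:5277  74:13491  75:11159  76:5040  77:11678  78:6433  79:13007
  80:11261  81:13552  82:11687  83:8895  84:14291  85:3779  86:7677  87:5894
  88:4527  89:2231  90:5960  91:3191  92:11647  93:9264  94:13432  95:12794
  96:6318  97:12250  98:14245  99:12202  100:5962  101:5354  102:2237  103:12449
  104:4047  105:6659  106:10195  107:9570  108:9882  109:12821  110:13704  111:1559
  112:6342  113:9120  114:3126  115:6793  116:9686  117:4449  118:5132  119:9375
  120:9863
Giant step factor: 8353^(-121) ≡ 10684 (mod 14543).
Scan 1532·10684^i mod 14543 for i = 0, 1, …:
  i=0: 1532   i=1: 7013   i=2: 1356   i=3: 2676
  i=4: 13389   i=5: 3128   i=6: 14281   i=7: 7591
  i=8: 10476   i=9: 2656     …   i=61: 7594
  i=62: 13442
Match at i=62, j=59: e = 62·121 + 59 = 7561.

7561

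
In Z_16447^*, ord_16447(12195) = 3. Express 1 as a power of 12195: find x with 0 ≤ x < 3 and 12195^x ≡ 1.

Successive powers of 12195 modulo 16447:
  12195^0=1
So 12195^0 ≡ 1 (mod 16447), giving x = 0.

0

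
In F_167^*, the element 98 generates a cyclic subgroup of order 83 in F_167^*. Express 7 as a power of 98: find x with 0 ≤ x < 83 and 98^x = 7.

Baby-step giant-step with m = ceil(sqrt(83)) = 10.
Baby table (98^j mod 167 for j=0..9):
  0:1  1:98  2:85  3:147  4:44  5:137  6:66  7:122
  8:99  9:16
Giant step factor: 98^(-10) ≡ 18 (mod 167).
Scan 7·18^i mod 167 for i = 0, 1, …:
  i=0: 7   i=1: 126   i=2: 97   i=3: 76
  i=4: 32   i=5: 75   i=6: 14   i=7: 85
Match at i=7, j=2: x = 7·10 + 2 = 72.

72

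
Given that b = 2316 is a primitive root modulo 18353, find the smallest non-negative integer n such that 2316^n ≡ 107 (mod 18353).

13002

Baby-step giant-step with m = ceil(sqrt(18352)) = 136.
Baby table (2316^j mod 18353 for j=0..135):
  0:1  1:2316  2:4780  3:3621  4:17268  5:1501  6:7599  7:17110
  8:2633  9:4832  10:13935  11:8886  12:6263  13:6238  14:3397  15:12368
  16:13608  17:4027  18:3208  19:15116  20:9485  21:17072  22:6390  23:6722
  24:4808  25:13410  26:4284  27:11124  28:13925  29:4079  30:13522  31:6734
  32:14247  33:15711  34:11030  35:16457  36:13584  37:3502  38:16959  39:1624
  40:17172  41:17754  42:7544  43:18201  44:15028  45:7560  46:198  47:18096
  48:10437  49:1191  50:5406  51:3550  52:18009  53:10828  54:7450  55:2380
  56:6180  57:15893  58:10423  59:5473  60:11898  61:7915  62:14846  63:8167
  64:11182  65:1429  66:6024  67:3304  68:17216  69:9540  70:15981  71:12348
  72:3994  73:192  74:4200  75:110  76:16171  77:11916  78:12897  79:9121
  80:18286  81:10005  82:10094  83:14335  84:17636  85:9551  86:4751  87:9869
  88:7119  89:6610  90:2358  91:10287  92:2498  93:4173  94:10990  95:15582
  96:5914  97:5486  98:5300  99:14996  100:6860  101:12415  102:12342  103:8451
  104:8218  105:827  106:6620  107:7165  108:3028  109:2002  110:11676  111:7647
  112:18160  113:11837  114:13463  115:16914  116:7522  117:3955  118:1633  119:1310
  120:5715  121:3427  122:8436  123:10184  124:2539  125:7364  126:5087  127:17219
  128:16488  129:11968  130:4858  131:739  132:4695  133:8644  134:14734  135:5717
Giant step factor: 2316^(-136) ≡ 5083 (mod 18353).
Scan 107·5083^i mod 18353 for i = 0, 1, …:
  i=0: 107   i=1: 11644   i=2: 16380   i=3: 10332
  i=4: 9623   i=5: 2964   i=6: 16552   i=7: 3664
  i=8: 14170   i=9: 8938     …   i=94: 7050
  i=95: 10094
Match at i=95, j=82: n = 95·136 + 82 = 13002.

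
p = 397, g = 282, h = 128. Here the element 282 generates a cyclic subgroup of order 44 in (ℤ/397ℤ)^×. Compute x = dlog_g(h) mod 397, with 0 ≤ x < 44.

13

Baby-step giant-step with m = ceil(sqrt(44)) = 7.
Baby table (282^j mod 397 for j=0..6):
  0:1  1:282  2:124  3:32  4:290  5:395  6:230
Giant step factor: 282^(-7) ≡ 8 (mod 397).
Scan 128·8^i mod 397 for i = 0, 1, …:
  i=0: 128   i=1: 230
Match at i=1, j=6: x = 1·7 + 6 = 13.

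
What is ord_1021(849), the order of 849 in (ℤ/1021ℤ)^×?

The order of 849 must divide p − 1 = 1020 = 2^2 · 3 · 5 · 17.
Divisors: 1, 2, 3, 4, 5, 6, 10, 12, 15, 17, 20, 30, 34, 51, 60, 68, 85, 102, 170, 204, 255, 340, 510, 1020.
Check each in increasing order: 849^1 ≡ 849;  849^2 ≡ 996;  849^3 ≡ 216;  849^4 ≡ 625;  849^5 ≡ 726;  849^6 ≡ 711;  849^10 ≡ 240;  849^12 ≡ 126;  849^15 ≡ 670;  849^17 ≡ 607;  849^20 ≡ 424;  849^30 ≡ 681;  849^34 ≡ 889;  849^51 ≡ 535;  849^60 ≡ 227;  849^68 ≡ 67;  849^85 ≡ 850;  849^102 ≡ 345;  849^170 ≡ 653;  849^204 ≡ 589;  849^255 ≡ 647;  849^340 ≡ 652;  849^510 ≡ 1020;  849^1020 ≡ 1.
Smallest exponent giving 1 is 1020.

1020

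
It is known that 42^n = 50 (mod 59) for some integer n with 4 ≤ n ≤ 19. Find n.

17

Compute 42^4 mod 59 = 36, then multiply by 42 repeatedly:
  42^4=36  42^5=37  42^6=20  42^7=14  42^8=57
  42^9=34  42^10=12  42^11=32  42^12=46  42^13=44
  42^14=19  42^15=31  42^16=4  42^17=50
Found 50 at exponent 17.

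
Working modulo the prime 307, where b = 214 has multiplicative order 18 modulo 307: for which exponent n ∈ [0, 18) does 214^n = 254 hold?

11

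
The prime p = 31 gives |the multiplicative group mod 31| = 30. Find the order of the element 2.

5

The order of 2 must divide p − 1 = 30 = 2 · 3 · 5.
Divisors: 1, 2, 3, 5, 6, 10, 15, 30.
Check each in increasing order: 2^1 ≡ 2;  2^2 ≡ 4;  2^3 ≡ 8;  2^5 ≡ 1.
Smallest exponent giving 1 is 5.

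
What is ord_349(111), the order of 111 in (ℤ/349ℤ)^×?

87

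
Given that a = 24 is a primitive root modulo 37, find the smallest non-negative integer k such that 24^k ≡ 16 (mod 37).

Successive powers of 24 modulo 37:
  24^0=1  24^1=24  24^2=21  24^3=23  24^4=34  24^5=2
  24^6=11  24^7=5  24^8=9  24^9=31  24^10=4  24^11=22
  24^12=10  24^13=18  24^14=25  24^15=8  24^16=7  24^17=20
  24^18=36  24^19=13  24^20=16
So 24^20 ≡ 16 (mod 37), giving k = 20.

20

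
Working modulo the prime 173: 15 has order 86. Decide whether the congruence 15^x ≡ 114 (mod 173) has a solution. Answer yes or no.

114 ∈ ⟨15⟩ iff 114^86 ≡ 1 (mod 173), since |⟨15⟩| = 86.
114^86 mod 173 = 172.
Since 172 ≠ 1, 114 does not lie in the subgroup.

no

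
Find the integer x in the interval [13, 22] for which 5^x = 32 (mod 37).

19

Compute 5^13 mod 37 = 13, then multiply by 5 repeatedly:
  5^13=13  5^14=28  5^15=29  5^16=34  5^17=22
  5^18=36  5^19=32
Found 32 at exponent 19.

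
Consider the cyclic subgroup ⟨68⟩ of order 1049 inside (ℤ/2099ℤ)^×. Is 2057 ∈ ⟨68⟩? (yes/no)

yes

2057 ∈ ⟨68⟩ iff 2057^1049 ≡ 1 (mod 2099), since |⟨68⟩| = 1049.
2057^1049 mod 2099 = 1.
Since 1 = 1, 2057 lies in the subgroup.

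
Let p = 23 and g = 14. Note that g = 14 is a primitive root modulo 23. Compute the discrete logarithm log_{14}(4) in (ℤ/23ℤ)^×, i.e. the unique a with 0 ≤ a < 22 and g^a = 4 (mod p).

18

Successive powers of 14 modulo 23:
  14^0=1  14^1=14  14^2=12  14^3=7  14^4=6  14^5=15
  14^6=3  14^7=19  14^8=13  14^9=21  14^10=18  14^11=22
  14^12=9  14^13=11  14^14=16  14^15=17  14^16=8  14^17=20
  14^18=4
So 14^18 ≡ 4 (mod 23), giving a = 18.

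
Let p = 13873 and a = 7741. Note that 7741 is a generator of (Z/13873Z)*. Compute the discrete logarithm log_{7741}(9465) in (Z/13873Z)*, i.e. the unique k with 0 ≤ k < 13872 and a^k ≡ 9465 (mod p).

13408

Baby-step giant-step with m = ceil(sqrt(13872)) = 118.
Baby table (7741^j mod 13873 for j=0..117):
  0:1  1:7741  2:5594  3:5521  4:9221  5:3176  6:2460  7:9104
  8:13097  9:13866  10:1305  11:2461  12:2972  13:4818  14:5514  15:10526
  16:5637  17:5432  18:49  19:4738  20:10519  21:6942  22:7893  23:3021
  24:9556  25:2160  26:3595  27:13530  28:8453  29:9605  30:6898  31:241
  32:6599  33:2473  34:12626  35:2581  36:2401  37:10194  38:2130  39:7206
  40:12186  41:9299  42:10435  43:8729  44:9679  45:10939  46:11880  47:12836
  48:5050  49:11809  50:4272  51:10193  52:8262  53:1612  54:6665  55:78
  56:7259  57:6269  58:575  59:11715  60:11887  61:11531  62:2589  63:8837
  64:13327  65:4679  66:11609  67:9848  68:1233  69:29  70:2521  71:9623
  72:7506  73:3822  74:8866  75:1975  76:429  77:5242  78:13670  79:10099
  80:2004  81:2950  82:992  83:7303  84:48  85:10870  86:4925  87:1421
  88:12545  89:13718  90:7096  91:6929  92:4371  93:13537  94:7148  95:7144
  96:3926  97:9296  98:1085  99:5820  100:6989  101:11022  102:2352  103:5456
  104:5484  105:264  106:4293  107:6278  108:879  109:6569  110:6084  111:11282
  112:3427  113:3231  114:12025  115:11568  116:11546  117:7720
Giant step factor: 7741^(-118) ≡ 2025 (mod 13873).
Scan 9465·2025^i mod 13873 for i = 0, 1, …:
  i=0: 9465   i=1: 8012   i=2: 6763   i=3: 2424
  i=4: 11431   i=5: 7611   i=6: 13245   i=7: 4616
  i=8: 10871   i=9: 11197     …   i=112: 573
  i=113: 8866
Match at i=113, j=74: k = 113·118 + 74 = 13408.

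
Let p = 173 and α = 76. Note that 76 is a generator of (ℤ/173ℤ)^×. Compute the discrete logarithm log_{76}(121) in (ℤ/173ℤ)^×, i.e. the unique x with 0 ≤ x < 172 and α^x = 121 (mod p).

Baby-step giant-step with m = ceil(sqrt(172)) = 14.
Baby table (76^j mod 173 for j=0..13):
  0:1  1:76  2:67  3:75  4:164  5:8  6:89  7:17
  8:81  9:101  10:64  11:20  12:136  13:129
Giant step factor: 76^(-14) ≡ 88 (mod 173).
Scan 121·88^i mod 173 for i = 0, 1, …:
  i=0: 121   i=1: 95   i=2: 56   i=3: 84
  i=4: 126   i=5: 16   i=6: 24   i=7: 36
  i=8: 54   i=9: 81
Match at i=9, j=8: x = 9·14 + 8 = 134.

134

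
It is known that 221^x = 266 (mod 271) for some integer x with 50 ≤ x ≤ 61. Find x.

55

Compute 221^50 mod 271 = 160, then multiply by 221 repeatedly:
  221^50=160  221^51=130  221^52=4  221^53=71  221^54=244
  221^55=266
Found 266 at exponent 55.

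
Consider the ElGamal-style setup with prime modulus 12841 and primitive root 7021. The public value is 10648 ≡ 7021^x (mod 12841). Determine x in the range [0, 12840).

Baby-step giant-step with m = ceil(sqrt(12840)) = 114.
Baby table (7021^j mod 12841 for j=0..113):
  0:1  1:7021  2:10683  3:1062  4:8522  5:6743  6:10677  7:10300
  8:8629  9:371  10:10909  11:8365  12:8772  13:2776  14:10499  15:6139
  16:7523  17:3950  18:9231  19:2324  20:8734  21:5639  22:2616  23:4306
  24:4712  25:4536  26:1576  27:8995  28:1857  29:4382  30:11827  31:7461
  32:5242  33:1776  34:685  35:6851  36:11326  37:8374  38:7756  39:9036
  40:7216  41:5791  42:4005  43:10156  44:12044  45:2939  46:12073  47:1092
  48:855  49:6208  50:4014  51:9140  52:5463  53:12497  54:11725  55:10415
  56:7061  57:9021  58:4629  59:12479  60:916  61:10736  62:786  63:9717
  64:11665  65:67  66:8131  67:9506  68:6949  69:5970  70:2346  71:9104
  72:9527  73:298  74:12016  75:11807  76:8292  77:9879  78:6218  79:10019
  80:401  81:3242  82:7830  83:2109  84:1616  85:7333  86:5424  87:8339
  88:6000  89:7520  90:8569  91:2864  92:11979  93:8850  94:11092  95:9108
  96:11929  97:4507  98:3423  99:7372  100:9582  101:1223  102:8895  103:6012
  104:1885  105:8355  106:2767  107:11515  108:12720  109:10806  110:4298  111:12749
  112:8959  113:5921
Giant step factor: 7021^(-114) ≡ 754 (mod 12841).
Scan 10648·754^i mod 12841 for i = 0, 1, …:
  i=0: 10648   i=1: 2967   i=2: 2784   i=3: 6053
  i=4: 5407   i=5: 6281   i=6: 10386   i=7: 10875
  i=8: 7192   i=9: 3866     …   i=44: 9920
  i=45: 6218
Match at i=45, j=78: x = 45·114 + 78 = 5208.

5208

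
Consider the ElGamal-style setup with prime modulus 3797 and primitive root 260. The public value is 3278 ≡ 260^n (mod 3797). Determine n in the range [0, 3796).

Baby-step giant-step with m = ceil(sqrt(3796)) = 62.
Baby table (260^j mod 3797 for j=0..61):
  0:1  1:260  2:3051  3:3484  4:2154  5:1881  6:3044  7:1664
  8:3579  9:275  10:3154  11:3685  12:1256  13:18  14:883  15:1760
  16:1960  17:802  18:3482  19:1634  20:3373  21:3670  22:1153  23:3614
  24:1781  25:3623  26:324  27:706  28:1304  29:1107  30:3045  31:1924
  32:2833  33:3759  34:1511  35:1769  36:503  37:1682  38:665  39:2035
  40:1317  41:690  42:941  43:1652  44:459  45:1633  46:3113  47:619
  48:1466  49:1460  50:3697  51:579  52:2457  53:924  54:1029  55:1750
  56:3157  57:668  58:2815  59:2876  60:3548  61:3606
Giant step factor: 260^(-62) ≡ 2489 (mod 3797).
Scan 3278·2489^i mod 3797 for i = 0, 1, …:
  i=0: 3278   i=1: 2986   i=2: 1425   i=3: 427
  i=4: 3440   i=5: 3722   i=6: 3175   i=7: 1018
  i=8: 1203   i=9: 2231   i=10: 1745   i=11: 3334
  i=12: 1881
Match at i=12, j=5: n = 12·62 + 5 = 749.

749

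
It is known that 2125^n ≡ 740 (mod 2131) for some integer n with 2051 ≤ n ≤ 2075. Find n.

Compute 2125^2051 mod 2131 = 786, then multiply by 2125 repeatedly:
  2125^2051=786  2125^2052=1677  2125^2053=593  2125^2054=704  2125^2055=38
  2125^2056=1903  2125^2057=1368  2125^2058=316  2125^2059=235  2125^2060=721
  2125^2061=2067  2125^2062=384  2125^2063=1958  2125^2064=1038  2125^2065=165
  2125^2066=1141  2125^2067=1678  2125^2068=587  2125^2069=740
Found 740 at exponent 2069.

2069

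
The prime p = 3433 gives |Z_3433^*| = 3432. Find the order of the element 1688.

The order of 1688 must divide p − 1 = 3432 = 2^3 · 3 · 11 · 13.
Divisors: 1, 2, 3, 4, 6, 8, 11, 12, 13, 22, 24, 26, 33, 39, 44, 52, 66, 78, 88, 104, 132, 143, 156, 264, 286, 312, 429, 572, 858, 1144, 1716, 3432.
Check each in increasing order: 1688^1 ≡ 1688;  1688^2 ≡ 3387;  1688^3 ≡ 1311;  1688^4 ≡ 2116;  1688^6 ≡ 2221;  1688^8 ≡ 824;  1688^11 ≡ 2302;  1688^12 ≡ 3053;  1688^13 ≡ 531;  1688^22 ≡ 2085;  1688^24 ≡ 214;  1688^26 ≡ 455;  1688^33 ≡ 336;  1688^39 ≡ 1295;  1688^44 ≡ 1047;  1688^52 ≡ 1045;  1688^66 ≡ 3040;  1688^78 ≡ 1721;  1688^88 ≡ 1082;  1688^104 ≡ 331;  1688^132 ≡ 3397;  1688^143 ≡ 2953;  1688^156 ≡ 2595;  1688^264 ≡ 1296;  1688^286 ≡ 389;  1688^312 ≡ 1912;  1688^429 ≡ 2095;  1688^572 ≡ 269;  1688^858 ≡ 1651;  1688^1144 ≡ 268;  1688^1716 ≡ 3432;  1688^3432 ≡ 1.
Smallest exponent giving 1 is 3432.

3432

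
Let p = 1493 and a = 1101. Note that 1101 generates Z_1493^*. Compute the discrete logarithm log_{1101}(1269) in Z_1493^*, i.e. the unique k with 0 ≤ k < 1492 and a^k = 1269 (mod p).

733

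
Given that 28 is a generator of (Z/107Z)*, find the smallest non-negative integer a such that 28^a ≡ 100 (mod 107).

Baby-step giant-step with m = ceil(sqrt(106)) = 11.
Baby table (28^j mod 107 for j=0..10):
  0:1  1:28  2:35  3:17  4:48  5:60  6:75  7:67
  8:57  9:98  10:69
Giant step factor: 28^(-11) ≡ 18 (mod 107).
Scan 100·18^i mod 107 for i = 0, 1, …:
  i=0: 100   i=1: 88   i=2: 86   i=3: 50
  i=4: 44   i=5: 43   i=6: 25   i=7: 22
  i=8: 75
Match at i=8, j=6: a = 8·11 + 6 = 94.

94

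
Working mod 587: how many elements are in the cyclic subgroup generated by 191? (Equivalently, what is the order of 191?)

The order of 191 must divide p − 1 = 586 = 2 · 293.
Divisors: 1, 2, 293, 586.
Check each in increasing order: 191^1 ≡ 191;  191^2 ≡ 87;  191^293 ≡ 1.
Smallest exponent giving 1 is 293.

293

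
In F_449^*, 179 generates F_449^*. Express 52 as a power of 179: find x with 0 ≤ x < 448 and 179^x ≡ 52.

175

Baby-step giant-step with m = ceil(sqrt(448)) = 22.
Baby table (179^j mod 449 for j=0..21):
  0:1  1:179  2:162  3:262  4:202  5:238  6:396  7:391
  8:394  9:33  10:70  11:407  12:115  13:380  14:221  15:47
  16:331  17:430  18:191  19:65  20:410  21:203
Giant step factor: 179^(-22) ≡ 14 (mod 449).
Scan 52·14^i mod 449 for i = 0, 1, …:
  i=0: 52   i=1: 279   i=2: 314   i=3: 355
  i=4: 31   i=5: 434   i=6: 239   i=7: 203
Match at i=7, j=21: x = 7·22 + 21 = 175.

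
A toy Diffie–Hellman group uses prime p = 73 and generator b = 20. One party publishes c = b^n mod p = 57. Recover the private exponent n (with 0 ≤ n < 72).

4

Successive powers of 20 modulo 73:
  20^0=1  20^1=20  20^2=35  20^3=43  20^4=57
So 20^4 ≡ 57 (mod 73), giving n = 4.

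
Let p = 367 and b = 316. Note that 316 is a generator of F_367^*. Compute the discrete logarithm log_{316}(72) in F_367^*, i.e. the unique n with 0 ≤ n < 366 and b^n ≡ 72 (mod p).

36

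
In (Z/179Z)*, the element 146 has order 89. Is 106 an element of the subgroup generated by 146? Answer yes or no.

yes

106 ∈ ⟨146⟩ iff 106^89 ≡ 1 (mod 179), since |⟨146⟩| = 89.
106^89 mod 179 = 1.
Since 1 = 1, 106 lies in the subgroup.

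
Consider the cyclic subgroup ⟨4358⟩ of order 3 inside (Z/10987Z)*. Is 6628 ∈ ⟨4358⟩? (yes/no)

⟨4358⟩ has order 3; its elements mod 10987 are {1, 4358, 6628}.
6628 is in this set.

yes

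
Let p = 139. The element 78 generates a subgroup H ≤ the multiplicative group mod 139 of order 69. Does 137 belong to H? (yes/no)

yes

137 ∈ ⟨78⟩ iff 137^69 ≡ 1 (mod 139), since |⟨78⟩| = 69.
137^69 mod 139 = 1.
Since 1 = 1, 137 lies in the subgroup.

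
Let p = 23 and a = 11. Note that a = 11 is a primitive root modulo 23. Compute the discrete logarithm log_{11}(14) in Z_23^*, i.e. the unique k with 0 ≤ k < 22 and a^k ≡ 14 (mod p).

17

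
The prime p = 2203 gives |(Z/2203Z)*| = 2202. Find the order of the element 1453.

367

The order of 1453 must divide p − 1 = 2202 = 2 · 3 · 367.
Divisors: 1, 2, 3, 6, 367, 734, 1101, 2202.
Check each in increasing order: 1453^1 ≡ 1453;  1453^2 ≡ 735;  1453^3 ≡ 1703;  1453^6 ≡ 1061;  1453^367 ≡ 1.
Smallest exponent giving 1 is 367.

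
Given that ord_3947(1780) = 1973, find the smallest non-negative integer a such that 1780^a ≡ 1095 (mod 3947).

1594

Baby-step giant-step with m = ceil(sqrt(1973)) = 45.
Baby table (1780^j mod 3947 for j=0..44):
  0:1  1:1780  2:2906  3:2110  4:2203  5:1969  6:3831  7:2711
  8:2346  9:3901  10:1007  11:522  12:1615  13:1284  14:207  15:1389
  16:1598  17:2600  18:2116  19:1042  20:3617  21:703  22:141  23:2319
  24:3205  25:1485  26:2757  27:1339  28:3379  29:3339  30:3185  31:1408
  32:3842  33:2556  34:2736  35:3429  36:1558  37:2446  38:339  39:3476
  40:2331  41:883  42:834  43:448  44:146
Giant step factor: 1780^(-45) ≡ 3433 (mod 3947).
Scan 1095·3433^i mod 3947 for i = 0, 1, …:
  i=0: 1095   i=1: 1591   i=2: 3202   i=3: 71
  i=4: 2976   i=5: 1772   i=6: 949   i=7: 1642
  i=8: 670   i=9: 2956     …   i=34: 3131
  i=35: 1042
Match at i=35, j=19: a = 35·45 + 19 = 1594.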